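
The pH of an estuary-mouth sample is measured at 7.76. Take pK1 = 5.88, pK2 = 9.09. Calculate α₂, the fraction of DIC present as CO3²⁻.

α₂ = 0.0441

α₂ = 1 / (1 + [H⁺]/K2 + [H⁺]²/(K1K2)) = 1 / (1 + 10^+1.33 + 10^-0.55)
   = 1 / (1 + 21.380 + 0.28184) = 1/22.661 = 0.04413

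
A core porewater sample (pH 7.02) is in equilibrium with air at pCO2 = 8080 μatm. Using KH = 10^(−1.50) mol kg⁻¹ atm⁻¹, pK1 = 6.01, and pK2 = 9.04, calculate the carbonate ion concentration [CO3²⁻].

[CO3²⁻] = 0.0250 mmol/kg

[CO2*] = KH · pCO2 = 10^(−1.50) × 8080×10^-6 = 2.555×10^-4 mol/kg
α₀ = 1/(1 + K1/[H⁺] + K1K2/[H⁺]²) = 1/(1 + 10^+1.01 + 10^-1.01) = 0.08826
DIC = [CO2*]/α₀ = 2.555×10^-4 / 0.08826 = 2.895 mmol/kg
[CO3²⁻] = α₂·DIC; α₂ = 0.008625, so [CO3²⁻] = 0.008625 × 2.895 = 0.0250 mmol/kg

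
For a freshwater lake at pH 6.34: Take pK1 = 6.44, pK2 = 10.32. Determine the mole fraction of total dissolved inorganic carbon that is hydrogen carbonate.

α₁ = 0.443

α₁ = 1 / (1 + [H⁺]/K1 + K2/[H⁺]) = 1 / (1 + 10^+0.10 + 10^-3.98)
   = 1 / (1 + 1.2589 + 0.00010471) = 1/2.2590 = 0.4427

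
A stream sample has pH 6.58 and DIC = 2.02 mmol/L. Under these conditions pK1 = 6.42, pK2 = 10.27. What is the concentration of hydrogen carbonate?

α₁ = 1 / (1 + [H⁺]/K1 + K2/[H⁺]) = 1 / (1 + 10^-0.16 + 10^-3.69)
   = 1 / (1 + 0.69183 + 0.00020417) = 1/1.6920 = 0.5910
[HCO3⁻] = α₁ × DIC = 0.5910 × 2.02 = 1.19 mmol/L

[HCO3⁻] = 1.19 mmol/L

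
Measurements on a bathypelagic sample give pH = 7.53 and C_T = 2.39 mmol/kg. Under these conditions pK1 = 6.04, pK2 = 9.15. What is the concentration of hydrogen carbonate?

α₁ = 1 / (1 + [H⁺]/K1 + K2/[H⁺]) = 1 / (1 + 10^-1.49 + 10^-1.62)
   = 1 / (1 + 0.032359 + 0.023988) = 1/1.0563 = 0.9467
[HCO3⁻] = α₁ × DIC = 0.9467 × 2.39 = 2.26 mmol/kg

[HCO3⁻] = 2.26 mmol/kg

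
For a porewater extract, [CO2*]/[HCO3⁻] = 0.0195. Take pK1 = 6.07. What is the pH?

From K1 = [H⁺][HCO3⁻]/[CO2*]:  pH = pK1 − log₁₀([CO2*]/[HCO3⁻])
log₁₀(0.0195) = -1.710
pH = 6.07 − (-1.710) = 7.78

pH = 7.78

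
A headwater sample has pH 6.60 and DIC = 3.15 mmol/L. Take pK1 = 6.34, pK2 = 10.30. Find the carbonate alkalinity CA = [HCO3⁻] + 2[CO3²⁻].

CA = [HCO3⁻] + 2[CO3²⁻] = (α₁ + 2α₂)·DIC
At pH 6.60: [H⁺]/K1 = 10^-0.26 = 0.54954, K2/[H⁺] = 10^-3.70 = 0.00019953
α₁ = 1/(1 + 0.54954 + 0.00019953) = 1/1.5497 = 0.6453; α₂ = α₁·K2/[H⁺] = 0.0001287
α₁ + 2α₂ = 0.6455
CA = 0.6455 × 3.15 = 2.03 mmol/L

CA = 2.03 mmol/L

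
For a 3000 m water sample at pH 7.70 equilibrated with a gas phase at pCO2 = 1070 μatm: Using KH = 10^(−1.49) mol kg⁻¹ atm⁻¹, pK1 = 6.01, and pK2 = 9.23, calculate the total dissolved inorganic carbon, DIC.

[CO2*] = KH · pCO2 = 10^(−1.49) × 1070×10^-6 = 3.462×10^-5 mol/kg
α₀ = 1/(1 + K1/[H⁺] + K1K2/[H⁺]²) = 1/(1 + 10^+1.69 + 10^+0.16) = 0.01945
DIC = [CO2*]/α₀ = 3.462×10^-5 / 0.01945 = 1.78 mmol/kg

DIC = 1.78 mmol/kg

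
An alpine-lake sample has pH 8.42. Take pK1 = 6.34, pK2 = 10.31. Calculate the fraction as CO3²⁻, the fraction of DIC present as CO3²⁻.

α₂ = 1 / (1 + [H⁺]/K2 + [H⁺]²/(K1K2)) = 1 / (1 + 10^+1.89 + 10^-0.19)
   = 1 / (1 + 77.625 + 0.64565) = 1/79.270 = 0.01262

α₂ = 0.0126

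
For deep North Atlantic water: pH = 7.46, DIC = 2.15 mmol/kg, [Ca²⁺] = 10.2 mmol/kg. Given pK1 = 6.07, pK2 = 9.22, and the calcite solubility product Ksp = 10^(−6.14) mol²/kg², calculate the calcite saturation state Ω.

Ω = 0.497

α₂ = 1 / (1 + [H⁺]/K2 + [H⁺]²/(K1K2)) = 1 / (1 + 10^+1.76 + 10^+0.37)
   = 1 / (1 + 57.544 + 2.3442) = 1/60.888 = 0.01642
[CO3²⁻] = α₂ × DIC = 0.01642 × 2.15 = 0.03531 mmol/kg
Ksp = 10^(−6.14) = 7.244×10^-7
Ω = [Ca²⁺][CO3²⁻]/Ksp = (10.2×10^-3)(3.531×10^-5) / 7.244×10^-7 = 0.497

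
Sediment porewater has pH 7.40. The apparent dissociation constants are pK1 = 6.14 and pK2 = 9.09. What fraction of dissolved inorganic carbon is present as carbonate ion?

α₂ = 0.0190

α₂ = 1 / (1 + [H⁺]/K2 + [H⁺]²/(K1K2)) = 1 / (1 + 10^+1.69 + 10^+0.43)
   = 1 / (1 + 48.978 + 2.6915) = 1/52.669 = 0.01899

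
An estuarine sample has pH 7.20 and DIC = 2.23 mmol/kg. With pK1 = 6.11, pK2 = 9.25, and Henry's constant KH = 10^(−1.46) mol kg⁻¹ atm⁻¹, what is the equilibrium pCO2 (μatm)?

pCO2 = 4800 μatm

α₀ = 1 / (1 + K1/[H⁺] + K1K2/[H⁺]²) = 1 / (1 + 10^+1.09 + 10^-0.96)
   = 1 / (1 + 12.303 + 0.10965) = 1/13.412 = 0.07456
[CO2*] = α₀ × DIC = 0.07456 × 2.23 = 0.1663 mmol/kg
pCO2 = [CO2*]/KH = 1.663×10^-4 / 3.467×10^-2 = 4800 μatm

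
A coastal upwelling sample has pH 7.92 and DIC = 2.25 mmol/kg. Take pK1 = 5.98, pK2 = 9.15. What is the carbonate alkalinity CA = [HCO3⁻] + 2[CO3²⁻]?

CA = 2.35 mmol/kg

CA = [HCO3⁻] + 2[CO3²⁻] = (α₁ + 2α₂)·DIC
At pH 7.92: [H⁺]/K1 = 10^-1.94 = 0.011482, K2/[H⁺] = 10^-1.23 = 0.058884
α₁ = 1/(1 + 0.011482 + 0.058884) = 1/1.0704 = 0.9343; α₂ = α₁·K2/[H⁺] = 0.05501
α₁ + 2α₂ = 1.0443
CA = 1.0443 × 2.25 = 2.35 mmol/kg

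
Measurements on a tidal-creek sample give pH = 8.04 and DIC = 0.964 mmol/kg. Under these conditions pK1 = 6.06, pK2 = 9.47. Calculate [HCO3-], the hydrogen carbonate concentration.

α₁ = 1 / (1 + [H⁺]/K1 + K2/[H⁺]) = 1 / (1 + 10^-1.98 + 10^-1.43)
   = 1 / (1 + 0.010471 + 0.037154) = 1/1.0476 = 0.9545
[HCO3⁻] = α₁ × DIC = 0.9545 × 0.964 = 0.920 mmol/kg

[HCO3⁻] = 0.920 mmol/kg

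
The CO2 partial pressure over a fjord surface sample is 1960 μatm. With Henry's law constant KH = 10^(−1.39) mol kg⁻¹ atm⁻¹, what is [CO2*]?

[CO2*] = 79.8 μmol/kg

KH = 10^(−1.39) = 4.074×10^-2 mol kg⁻¹ atm⁻¹
[CO2*] = KH · pCO2 = 4.074×10^-2 × 1960×10^-6 atm = 7.98×10^-5 mol/kg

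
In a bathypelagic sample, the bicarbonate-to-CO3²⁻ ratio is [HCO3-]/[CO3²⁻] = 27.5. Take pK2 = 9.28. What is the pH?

pH = 7.84

From K2 = [H⁺][CO3²⁻]/[HCO3-]:  pH = pK2 − log₁₀([HCO3-]/[CO3²⁻])
log₁₀(27.5) = +1.439
pH = 9.28 − (+1.439) = 7.84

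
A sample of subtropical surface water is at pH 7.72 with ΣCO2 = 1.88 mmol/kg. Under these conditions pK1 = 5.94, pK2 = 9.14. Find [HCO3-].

[HCO3⁻] = 1.78 mmol/kg

α₁ = 1 / (1 + [H⁺]/K1 + K2/[H⁺]) = 1 / (1 + 10^-1.78 + 10^-1.42)
   = 1 / (1 + 0.016596 + 0.038019) = 1/1.0546 = 0.9482
[HCO3⁻] = α₁ × DIC = 0.9482 × 1.88 = 1.78 mmol/kg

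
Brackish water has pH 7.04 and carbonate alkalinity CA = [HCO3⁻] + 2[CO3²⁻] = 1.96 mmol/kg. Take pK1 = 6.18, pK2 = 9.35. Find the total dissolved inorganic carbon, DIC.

CA = [HCO3⁻] + 2[CO3²⁻] = (α₁ + 2α₂)·DIC
At pH 7.04: [H⁺]/K1 = 10^-0.86 = 0.13804, K2/[H⁺] = 10^-2.31 = 0.0048978
α₁ = 1/(1 + 0.13804 + 0.0048978) = 1/1.1429 = 0.8749; α₂ = α₁·K2/[H⁺] = 0.004285
α₁ + 2α₂ = 0.8835
DIC = CA / (α₁ + 2α₂) = 1.96 / 0.8835 = 2.22 mmol/kg

DIC = 2.22 mmol/kg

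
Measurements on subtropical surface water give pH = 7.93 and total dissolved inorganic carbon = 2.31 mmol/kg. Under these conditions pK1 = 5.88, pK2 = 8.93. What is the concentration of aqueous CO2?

α₀ = 1 / (1 + K1/[H⁺] + K1K2/[H⁺]²) = 1 / (1 + 10^+2.05 + 10^+1.05)
   = 1 / (1 + 112.20 + 11.220) = 1/124.42 = 0.008037
[CO2*] = α₀ × DIC = 0.008037 × 2.31 = 0.0186 mmol/kg = 18.6 μmol/kg

[CO2*] = 18.6 μmol/kg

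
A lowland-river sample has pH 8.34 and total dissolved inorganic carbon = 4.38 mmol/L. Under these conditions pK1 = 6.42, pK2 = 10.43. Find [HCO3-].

[HCO3⁻] = 4.29 mmol/L

α₁ = 1 / (1 + [H⁺]/K1 + K2/[H⁺]) = 1 / (1 + 10^-1.92 + 10^-2.09)
   = 1 / (1 + 0.012023 + 0.0081283) = 1/1.0202 = 0.9802
[HCO3⁻] = α₁ × DIC = 0.9802 × 4.38 = 4.29 mmol/L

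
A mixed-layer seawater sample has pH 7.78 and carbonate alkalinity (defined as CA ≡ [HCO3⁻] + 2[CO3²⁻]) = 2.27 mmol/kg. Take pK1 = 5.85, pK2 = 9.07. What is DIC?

DIC = 2.19 mmol/kg

CA = [HCO3⁻] + 2[CO3²⁻] = (α₁ + 2α₂)·DIC
At pH 7.78: [H⁺]/K1 = 10^-1.93 = 0.011749, K2/[H⁺] = 10^-1.29 = 0.051286
α₁ = 1/(1 + 0.011749 + 0.051286) = 1/1.0630 = 0.9407; α₂ = α₁·K2/[H⁺] = 0.04825
α₁ + 2α₂ = 1.0372
DIC = CA / (α₁ + 2α₂) = 2.27 / 1.0372 = 2.19 mmol/kg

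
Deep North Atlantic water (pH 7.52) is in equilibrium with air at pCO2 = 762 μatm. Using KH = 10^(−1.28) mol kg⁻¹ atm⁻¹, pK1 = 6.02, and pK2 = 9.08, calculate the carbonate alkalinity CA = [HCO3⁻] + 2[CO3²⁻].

[CO2*] = KH · pCO2 = 10^(−1.28) × 762×10^-6 = 3.999×10^-5 mol/kg
α₀ = 1/(1 + K1/[H⁺] + K1K2/[H⁺]²) = 1/(1 + 10^+1.50 + 10^-0.06) = 0.02986
DIC = [CO2*]/α₀ = 3.999×10^-5 / 0.02986 = 1.339 mmol/kg
CA = (α₁ + 2α₂)·DIC = (0.9441 + 2×0.02600) × 1.339 = 1.33 mmol/kg

CA = 1.33 mmol/kg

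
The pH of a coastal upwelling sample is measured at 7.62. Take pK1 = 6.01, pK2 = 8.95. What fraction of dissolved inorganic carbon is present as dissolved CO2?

α₀ = 1 / (1 + K1/[H⁺] + K1K2/[H⁺]²) = 1 / (1 + 10^+1.61 + 10^+0.28)
   = 1 / (1 + 40.738 + 1.9055) = 1/43.643 = 0.02291

α₀ = 0.0229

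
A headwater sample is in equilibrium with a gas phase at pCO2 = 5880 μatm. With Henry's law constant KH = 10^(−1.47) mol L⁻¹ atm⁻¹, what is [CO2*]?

KH = 10^(−1.47) = 3.388×10^-2 mol L⁻¹ atm⁻¹
[CO2*] = KH · pCO2 = 3.388×10^-2 × 5880×10^-6 atm = 1.99×10^-4 mol/L

[CO2*] = 199 μmol/L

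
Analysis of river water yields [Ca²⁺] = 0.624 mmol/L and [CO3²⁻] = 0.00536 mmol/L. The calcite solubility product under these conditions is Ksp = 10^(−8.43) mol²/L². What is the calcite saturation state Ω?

Ksp = 10^(−8.43) = 3.715×10^-9
Ω = [Ca²⁺][CO3²⁻]/Ksp = (0.624×10^-3)(0.00536×10^-3) / 3.715×10^-9 = 0.900

Ω = 0.900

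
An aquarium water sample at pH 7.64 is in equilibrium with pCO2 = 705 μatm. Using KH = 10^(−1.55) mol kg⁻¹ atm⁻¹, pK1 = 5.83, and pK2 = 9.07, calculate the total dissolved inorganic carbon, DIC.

[CO2*] = KH · pCO2 = 10^(−1.55) × 705×10^-6 = 1.987×10^-5 mol/kg
α₀ = 1/(1 + K1/[H⁺] + K1K2/[H⁺]²) = 1/(1 + 10^+1.81 + 10^+0.38) = 0.01471
DIC = [CO2*]/α₀ = 1.987×10^-5 / 0.01471 = 1.35 mmol/kg

DIC = 1.35 mmol/kg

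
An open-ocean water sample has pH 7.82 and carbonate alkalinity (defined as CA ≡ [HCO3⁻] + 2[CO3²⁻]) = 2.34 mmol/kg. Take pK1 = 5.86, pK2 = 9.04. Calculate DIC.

CA = [HCO3⁻] + 2[CO3²⁻] = (α₁ + 2α₂)·DIC
At pH 7.82: [H⁺]/K1 = 10^-1.96 = 0.010965, K2/[H⁺] = 10^-1.22 = 0.060256
α₁ = 1/(1 + 0.010965 + 0.060256) = 1/1.0712 = 0.9335; α₂ = α₁·K2/[H⁺] = 0.05625
α₁ + 2α₂ = 1.0460
DIC = CA / (α₁ + 2α₂) = 2.34 / 1.0460 = 2.24 mmol/kg

DIC = 2.24 mmol/kg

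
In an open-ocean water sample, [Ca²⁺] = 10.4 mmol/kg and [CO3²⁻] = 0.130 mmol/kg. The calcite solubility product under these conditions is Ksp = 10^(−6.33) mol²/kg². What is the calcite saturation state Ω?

Ω = 2.89

Ksp = 10^(−6.33) = 4.677×10^-7
Ω = [Ca²⁺][CO3²⁻]/Ksp = (10.4×10^-3)(0.130×10^-3) / 4.677×10^-7 = 2.89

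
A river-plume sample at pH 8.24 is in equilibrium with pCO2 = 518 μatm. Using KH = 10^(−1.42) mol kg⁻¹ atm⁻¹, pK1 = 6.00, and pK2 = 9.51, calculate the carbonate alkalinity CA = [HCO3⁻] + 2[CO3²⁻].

CA = 3.79 mmol/kg

[CO2*] = KH · pCO2 = 10^(−1.42) × 518×10^-6 = 1.969×10^-5 mol/kg
α₀ = 1/(1 + K1/[H⁺] + K1K2/[H⁺]²) = 1/(1 + 10^+2.24 + 10^+0.97) = 0.005431
DIC = [CO2*]/α₀ = 1.969×10^-5 / 0.005431 = 3.626 mmol/kg
CA = (α₁ + 2α₂)·DIC = (0.9439 + 2×0.05069) × 3.626 = 3.79 mmol/kg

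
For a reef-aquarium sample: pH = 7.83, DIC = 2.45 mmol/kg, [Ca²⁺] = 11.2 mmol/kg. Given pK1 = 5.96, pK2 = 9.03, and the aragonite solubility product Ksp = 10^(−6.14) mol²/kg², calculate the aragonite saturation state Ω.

α₂ = 1 / (1 + [H⁺]/K2 + [H⁺]²/(K1K2)) = 1 / (1 + 10^+1.20 + 10^-0.67)
   = 1 / (1 + 15.849 + 0.21380) = 1/17.063 = 0.05861
[CO3²⁻] = α₂ × DIC = 0.05861 × 2.45 = 0.1436 mmol/kg
Ksp = 10^(−6.14) = 7.244×10^-7
Ω = [Ca²⁺][CO3²⁻]/Ksp = (11.2×10^-3)(1.436×10^-4) / 7.244×10^-7 = 2.22

Ω = 2.22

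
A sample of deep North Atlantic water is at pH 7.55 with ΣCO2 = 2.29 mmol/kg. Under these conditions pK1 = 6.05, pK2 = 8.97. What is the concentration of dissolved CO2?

[CO2*] = 0.0677 mmol/kg

α₀ = 1 / (1 + K1/[H⁺] + K1K2/[H⁺]²) = 1 / (1 + 10^+1.50 + 10^+0.08)
   = 1 / (1 + 31.623 + 1.2023) = 1/33.825 = 0.02956
[CO2*] = α₀ × DIC = 0.02956 × 2.29 = 0.0677 mmol/kg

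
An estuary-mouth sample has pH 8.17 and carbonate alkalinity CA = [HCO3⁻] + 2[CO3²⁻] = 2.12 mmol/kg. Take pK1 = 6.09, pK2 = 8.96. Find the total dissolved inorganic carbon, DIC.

CA = [HCO3⁻] + 2[CO3²⁻] = (α₁ + 2α₂)·DIC
At pH 8.17: [H⁺]/K1 = 10^-2.08 = 0.0083176, K2/[H⁺] = 10^-0.79 = 0.16218
α₁ = 1/(1 + 0.0083176 + 0.16218) = 1/1.1705 = 0.8543; α₂ = α₁·K2/[H⁺] = 0.1386
α₁ + 2α₂ = 1.1315
DIC = CA / (α₁ + 2α₂) = 2.12 / 1.1315 = 1.87 mmol/kg

DIC = 1.87 mmol/kg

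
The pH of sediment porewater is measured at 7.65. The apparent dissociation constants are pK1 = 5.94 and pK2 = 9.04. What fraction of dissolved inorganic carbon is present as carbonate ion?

α₂ = 1 / (1 + [H⁺]/K2 + [H⁺]²/(K1K2)) = 1 / (1 + 10^+1.39 + 10^-0.32)
   = 1 / (1 + 24.547 + 0.47863) = 1/26.026 = 0.03842

α₂ = 0.0384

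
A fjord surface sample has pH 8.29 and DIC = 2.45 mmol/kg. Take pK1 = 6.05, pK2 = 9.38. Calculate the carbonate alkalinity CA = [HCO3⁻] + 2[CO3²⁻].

CA = [HCO3⁻] + 2[CO3²⁻] = (α₁ + 2α₂)·DIC
At pH 8.29: [H⁺]/K1 = 10^-2.24 = 0.0057544, K2/[H⁺] = 10^-1.09 = 0.081283
α₁ = 1/(1 + 0.0057544 + 0.081283) = 1/1.0870 = 0.9199; α₂ = α₁·K2/[H⁺] = 0.07477
α₁ + 2α₂ = 1.0695
CA = 1.0695 × 2.45 = 2.62 mmol/kg

CA = 2.62 mmol/kg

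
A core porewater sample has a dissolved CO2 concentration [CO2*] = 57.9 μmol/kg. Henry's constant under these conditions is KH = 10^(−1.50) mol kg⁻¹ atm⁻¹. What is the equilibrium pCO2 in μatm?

pCO2 = 1830 μatm

KH = 10^(−1.50) = 3.162×10^-2 mol kg⁻¹ atm⁻¹
pCO2 = [CO2*]/KH = 57.9×10^-6 / 3.162×10^-2 = 1.83×10^-3 atm = 1830 μatm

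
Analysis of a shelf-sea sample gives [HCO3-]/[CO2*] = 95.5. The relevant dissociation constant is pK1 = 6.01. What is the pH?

pH = 7.99

From K1 = [H⁺][HCO3-]/[CO2*]:  pH = pK1 + log₁₀([HCO3-]/[CO2*])
log₁₀(95.5) = +1.980
pH = 6.01 + (+1.980) = 7.99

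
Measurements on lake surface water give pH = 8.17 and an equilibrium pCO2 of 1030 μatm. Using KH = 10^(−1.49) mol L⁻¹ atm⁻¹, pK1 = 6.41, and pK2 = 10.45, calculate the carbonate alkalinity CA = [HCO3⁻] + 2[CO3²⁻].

[CO2*] = KH · pCO2 = 10^(−1.49) × 1030×10^-6 = 3.333×10^-5 mol/L
α₀ = 1/(1 + K1/[H⁺] + K1K2/[H⁺]²) = 1/(1 + 10^+1.76 + 10^-0.52) = 0.01699
DIC = [CO2*]/α₀ = 3.333×10^-5 / 0.01699 = 1.961 mmol/L
CA = (α₁ + 2α₂)·DIC = (0.9779 + 2×0.005132) × 1.961 = 1.94 mmol/L

CA = 1.94 mmol/L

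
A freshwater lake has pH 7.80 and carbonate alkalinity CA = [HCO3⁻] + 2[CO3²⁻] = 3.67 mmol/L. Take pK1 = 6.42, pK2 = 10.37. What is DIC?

CA = [HCO3⁻] + 2[CO3²⁻] = (α₁ + 2α₂)·DIC
At pH 7.80: [H⁺]/K1 = 10^-1.38 = 0.041687, K2/[H⁺] = 10^-2.57 = 0.0026915
α₁ = 1/(1 + 0.041687 + 0.0026915) = 1/1.0444 = 0.9575; α₂ = α₁·K2/[H⁺] = 0.002577
α₁ + 2α₂ = 0.9627
DIC = CA / (α₁ + 2α₂) = 3.67 / 0.9627 = 3.81 mmol/L

DIC = 3.81 mmol/L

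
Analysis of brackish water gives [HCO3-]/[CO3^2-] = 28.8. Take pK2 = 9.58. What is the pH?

From K2 = [H⁺][CO3^2-]/[HCO3-]:  pH = pK2 − log₁₀([HCO3-]/[CO3^2-])
log₁₀(28.8) = +1.459
pH = 9.58 − (+1.459) = 8.12

pH = 8.12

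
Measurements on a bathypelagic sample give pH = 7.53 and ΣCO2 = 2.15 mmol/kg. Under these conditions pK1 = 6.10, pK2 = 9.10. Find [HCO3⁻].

α₁ = 1 / (1 + [H⁺]/K1 + K2/[H⁺]) = 1 / (1 + 10^-1.43 + 10^-1.57)
   = 1 / (1 + 0.037154 + 0.026915) = 1/1.0641 = 0.9398
[HCO3⁻] = α₁ × DIC = 0.9398 × 2.15 = 2.02 mmol/kg

[HCO3⁻] = 2.02 mmol/kg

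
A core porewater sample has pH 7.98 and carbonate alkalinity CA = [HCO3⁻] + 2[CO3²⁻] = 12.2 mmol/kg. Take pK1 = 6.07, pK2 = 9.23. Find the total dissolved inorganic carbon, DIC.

CA = [HCO3⁻] + 2[CO3²⁻] = (α₁ + 2α₂)·DIC
At pH 7.98: [H⁺]/K1 = 10^-1.91 = 0.012303, K2/[H⁺] = 10^-1.25 = 0.056234
α₁ = 1/(1 + 0.012303 + 0.056234) = 1/1.0685 = 0.9359; α₂ = α₁·K2/[H⁺] = 0.05263
α₁ + 2α₂ = 1.0411
DIC = CA / (α₁ + 2α₂) = 12.2 / 1.0411 = 11.7 mmol/kg

DIC = 11.7 mmol/kg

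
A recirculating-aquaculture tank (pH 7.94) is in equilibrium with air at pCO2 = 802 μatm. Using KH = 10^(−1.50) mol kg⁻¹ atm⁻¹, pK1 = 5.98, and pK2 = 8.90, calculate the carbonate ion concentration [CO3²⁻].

[CO3²⁻] = 0.254 mmol/kg

[CO2*] = KH · pCO2 = 10^(−1.50) × 802×10^-6 = 2.536×10^-5 mol/kg
α₀ = 1/(1 + K1/[H⁺] + K1K2/[H⁺]²) = 1/(1 + 10^+1.96 + 10^+1.00) = 0.009785
DIC = [CO2*]/α₀ = 2.536×10^-5 / 0.009785 = 2.592 mmol/kg
[CO3²⁻] = α₂·DIC; α₂ = 0.09785, so [CO3²⁻] = 0.09785 × 2.592 = 0.254 mmol/kg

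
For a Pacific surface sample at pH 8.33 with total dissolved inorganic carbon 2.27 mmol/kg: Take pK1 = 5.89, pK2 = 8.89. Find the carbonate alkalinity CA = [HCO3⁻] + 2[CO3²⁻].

CA = [HCO3⁻] + 2[CO3²⁻] = (α₁ + 2α₂)·DIC
At pH 8.33: [H⁺]/K1 = 10^-2.44 = 0.0036308, K2/[H⁺] = 10^-0.56 = 0.27542
α₁ = 1/(1 + 0.0036308 + 0.27542) = 1/1.2791 = 0.7818; α₂ = α₁·K2/[H⁺] = 0.2153
α₁ + 2α₂ = 1.2125
CA = 1.2125 × 2.27 = 2.75 mmol/kg

CA = 2.75 mmol/kg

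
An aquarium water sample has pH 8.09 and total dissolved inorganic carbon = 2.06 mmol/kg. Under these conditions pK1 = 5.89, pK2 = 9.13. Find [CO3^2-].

α₂ = 1 / (1 + [H⁺]/K2 + [H⁺]²/(K1K2)) = 1 / (1 + 10^+1.04 + 10^-1.16)
   = 1 / (1 + 10.965 + 0.069183) = 1/12.034 = 0.08310
[CO3²⁻] = α₂ × DIC = 0.08310 × 2.06 = 0.171 mmol/kg

[CO3²⁻] = 0.171 mmol/kg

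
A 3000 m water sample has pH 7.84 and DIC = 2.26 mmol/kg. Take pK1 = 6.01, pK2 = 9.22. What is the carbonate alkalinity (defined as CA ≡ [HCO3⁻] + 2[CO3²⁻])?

CA = [HCO3⁻] + 2[CO3²⁻] = (α₁ + 2α₂)·DIC
At pH 7.84: [H⁺]/K1 = 10^-1.83 = 0.014791, K2/[H⁺] = 10^-1.38 = 0.041687
α₁ = 1/(1 + 0.014791 + 0.041687) = 1/1.0565 = 0.9465; α₂ = α₁·K2/[H⁺] = 0.03946
α₁ + 2α₂ = 1.0255
CA = 1.0255 × 2.26 = 2.32 mmol/kg

CA = 2.32 mmol/kg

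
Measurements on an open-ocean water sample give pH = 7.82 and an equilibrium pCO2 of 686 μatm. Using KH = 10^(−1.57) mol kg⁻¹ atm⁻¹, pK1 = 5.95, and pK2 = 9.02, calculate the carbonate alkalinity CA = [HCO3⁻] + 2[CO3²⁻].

CA = 1.54 mmol/kg

[CO2*] = KH · pCO2 = 10^(−1.57) × 686×10^-6 = 1.846×10^-5 mol/kg
α₀ = 1/(1 + K1/[H⁺] + K1K2/[H⁺]²) = 1/(1 + 10^+1.87 + 10^+0.67) = 0.01253
DIC = [CO2*]/α₀ = 1.846×10^-5 / 0.01253 = 1.474 mmol/kg
CA = (α₁ + 2α₂)·DIC = (0.9289 + 2×0.05861) × 1.474 = 1.54 mmol/kg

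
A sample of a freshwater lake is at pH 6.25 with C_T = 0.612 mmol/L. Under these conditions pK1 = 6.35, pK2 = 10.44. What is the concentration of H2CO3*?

α₀ = 1 / (1 + K1/[H⁺] + K1K2/[H⁺]²) = 1 / (1 + 10^-0.10 + 10^-4.29)
   = 1 / (1 + 0.79433 + 5.1286×10^-5) = 1/1.7944 = 0.5573
[CO2*] = α₀ × DIC = 0.5573 × 0.612 = 0.341 mmol/L

[CO2*] = 0.341 mmol/L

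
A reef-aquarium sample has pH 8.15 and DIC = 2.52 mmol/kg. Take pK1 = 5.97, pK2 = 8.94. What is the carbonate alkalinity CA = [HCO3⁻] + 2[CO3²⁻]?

CA = 2.86 mmol/kg

CA = [HCO3⁻] + 2[CO3²⁻] = (α₁ + 2α₂)·DIC
At pH 8.15: [H⁺]/K1 = 10^-2.18 = 0.0066069, K2/[H⁺] = 10^-0.79 = 0.16218
α₁ = 1/(1 + 0.0066069 + 0.16218) = 1/1.1688 = 0.8556; α₂ = α₁·K2/[H⁺] = 0.1388
α₁ + 2α₂ = 1.1331
CA = 1.1331 × 2.52 = 2.86 mmol/kg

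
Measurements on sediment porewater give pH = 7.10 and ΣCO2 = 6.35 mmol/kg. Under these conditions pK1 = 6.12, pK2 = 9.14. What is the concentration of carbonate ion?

α₂ = 1 / (1 + [H⁺]/K2 + [H⁺]²/(K1K2)) = 1 / (1 + 10^+2.04 + 10^+1.06)
   = 1 / (1 + 109.65 + 11.482) = 1/122.13 = 0.008188
[CO3²⁻] = α₂ × DIC = 0.008188 × 6.35 = 0.0520 mmol/kg

[CO3²⁻] = 0.0520 mmol/kg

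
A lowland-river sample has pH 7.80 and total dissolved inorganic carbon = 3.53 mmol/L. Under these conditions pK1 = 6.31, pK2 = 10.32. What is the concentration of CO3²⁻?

α₂ = 1 / (1 + [H⁺]/K2 + [H⁺]²/(K1K2)) = 1 / (1 + 10^+2.52 + 10^+1.03)
   = 1 / (1 + 331.13 + 10.715) = 1/342.85 = 0.002917
[CO3²⁻] = α₂ × DIC = 0.002917 × 3.53 = 0.0103 mmol/L = 10.3 μmol/L

[CO3²⁻] = 10.3 μmol/L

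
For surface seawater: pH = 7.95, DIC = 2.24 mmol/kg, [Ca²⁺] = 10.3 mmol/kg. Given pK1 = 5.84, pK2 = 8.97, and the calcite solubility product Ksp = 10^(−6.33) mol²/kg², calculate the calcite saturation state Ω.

α₂ = 1 / (1 + [H⁺]/K2 + [H⁺]²/(K1K2)) = 1 / (1 + 10^+1.02 + 10^-1.09)
   = 1 / (1 + 10.471 + 0.081283) = 1/11.553 = 0.08656
[CO3²⁻] = α₂ × DIC = 0.08656 × 2.24 = 0.1939 mmol/kg
Ksp = 10^(−6.33) = 4.677×10^-7
Ω = [Ca²⁺][CO3²⁻]/Ksp = (10.3×10^-3)(1.939×10^-4) / 4.677×10^-7 = 4.27

Ω = 4.27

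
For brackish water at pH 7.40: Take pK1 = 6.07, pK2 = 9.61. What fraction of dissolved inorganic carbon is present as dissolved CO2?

α₀ = 1 / (1 + K1/[H⁺] + K1K2/[H⁺]²) = 1 / (1 + 10^+1.33 + 10^-0.88)
   = 1 / (1 + 21.380 + 0.13183) = 1/22.511 = 0.04442

α₀ = 0.0444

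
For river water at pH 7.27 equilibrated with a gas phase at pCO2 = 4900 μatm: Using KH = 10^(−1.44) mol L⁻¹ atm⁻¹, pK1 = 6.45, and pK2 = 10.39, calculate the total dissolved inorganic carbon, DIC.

[CO2*] = KH · pCO2 = 10^(−1.44) × 4900×10^-6 = 1.779×10^-4 mol/L
α₀ = 1/(1 + K1/[H⁺] + K1K2/[H⁺]²) = 1/(1 + 10^+0.82 + 10^-2.30) = 0.1314
DIC = [CO2*]/α₀ = 1.779×10^-4 / 0.1314 = 1.35 mmol/L

DIC = 1.35 mmol/L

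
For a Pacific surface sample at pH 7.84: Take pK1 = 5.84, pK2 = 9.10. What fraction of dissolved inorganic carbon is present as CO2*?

α₀ = 1 / (1 + K1/[H⁺] + K1K2/[H⁺]²) = 1 / (1 + 10^+2.00 + 10^+0.74)
   = 1 / (1 + 100.00 + 5.4954) = 1/106.50 = 0.009390

α₀ = 0.00939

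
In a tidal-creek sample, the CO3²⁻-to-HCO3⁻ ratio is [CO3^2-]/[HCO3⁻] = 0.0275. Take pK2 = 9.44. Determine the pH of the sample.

pH = 7.88

From K2 = [H⁺][CO3^2-]/[HCO3⁻]:  pH = pK2 + log₁₀([CO3^2-]/[HCO3⁻])
log₁₀(0.0275) = -1.561
pH = 9.44 + (-1.561) = 7.88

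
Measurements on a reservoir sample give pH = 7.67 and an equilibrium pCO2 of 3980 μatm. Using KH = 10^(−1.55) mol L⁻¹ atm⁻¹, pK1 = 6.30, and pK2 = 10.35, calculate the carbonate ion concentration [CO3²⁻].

[CO2*] = KH · pCO2 = 10^(−1.55) × 3980×10^-6 = 1.122×10^-4 mol/L
α₀ = 1/(1 + K1/[H⁺] + K1K2/[H⁺]²) = 1/(1 + 10^+1.37 + 10^-1.31) = 0.04083
DIC = [CO2*]/α₀ = 1.122×10^-4 / 0.04083 = 2.747 mmol/L
[CO3²⁻] = α₂·DIC; α₂ = 0.002000, so [CO3²⁻] = 0.002000 × 2.747 = 0.00549 mmol/L = 5.49 μmol/L

[CO3²⁻] = 5.49 μmol/L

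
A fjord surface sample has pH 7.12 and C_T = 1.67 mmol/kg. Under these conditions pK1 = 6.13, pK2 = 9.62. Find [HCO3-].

α₁ = 1 / (1 + [H⁺]/K1 + K2/[H⁺]) = 1 / (1 + 10^-0.99 + 10^-2.50)
   = 1 / (1 + 0.10233 + 0.0031623) = 1/1.1055 = 0.9046
[HCO3⁻] = α₁ × DIC = 0.9046 × 1.67 = 1.51 mmol/kg

[HCO3⁻] = 1.51 mmol/kg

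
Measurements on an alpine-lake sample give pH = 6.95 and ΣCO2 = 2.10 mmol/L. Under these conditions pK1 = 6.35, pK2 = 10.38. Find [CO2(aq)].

[CO2*] = 0.421 mmol/L

α₀ = 1 / (1 + K1/[H⁺] + K1K2/[H⁺]²) = 1 / (1 + 10^+0.60 + 10^-2.83)
   = 1 / (1 + 3.9811 + 0.0014791) = 1/4.9826 = 0.2007
[CO2*] = α₀ × DIC = 0.2007 × 2.10 = 0.421 mmol/L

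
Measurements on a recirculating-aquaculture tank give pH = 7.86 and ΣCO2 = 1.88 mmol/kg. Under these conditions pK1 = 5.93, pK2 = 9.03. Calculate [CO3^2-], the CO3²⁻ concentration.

[CO3²⁻] = 0.118 mmol/kg

α₂ = 1 / (1 + [H⁺]/K2 + [H⁺]²/(K1K2)) = 1 / (1 + 10^+1.17 + 10^-0.76)
   = 1 / (1 + 14.791 + 0.17378) = 1/15.965 = 0.06264
[CO3²⁻] = α₂ × DIC = 0.06264 × 1.88 = 0.118 mmol/kg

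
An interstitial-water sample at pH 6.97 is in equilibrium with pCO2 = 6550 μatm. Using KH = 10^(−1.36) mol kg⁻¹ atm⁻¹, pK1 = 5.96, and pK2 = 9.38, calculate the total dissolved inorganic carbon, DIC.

[CO2*] = KH · pCO2 = 10^(−1.36) × 6550×10^-6 = 2.859×10^-4 mol/kg
α₀ = 1/(1 + K1/[H⁺] + K1K2/[H⁺]²) = 1/(1 + 10^+1.01 + 10^-1.40) = 0.08871
DIC = [CO2*]/α₀ = 2.859×10^-4 / 0.08871 = 3.22 mmol/kg

DIC = 3.22 mmol/kg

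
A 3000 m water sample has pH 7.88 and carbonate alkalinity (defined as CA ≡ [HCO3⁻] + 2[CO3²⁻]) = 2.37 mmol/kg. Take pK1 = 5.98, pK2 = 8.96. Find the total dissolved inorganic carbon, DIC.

DIC = 2.23 mmol/kg

CA = [HCO3⁻] + 2[CO3²⁻] = (α₁ + 2α₂)·DIC
At pH 7.88: [H⁺]/K1 = 10^-1.90 = 0.012589, K2/[H⁺] = 10^-1.08 = 0.083176
α₁ = 1/(1 + 0.012589 + 0.083176) = 1/1.0958 = 0.9126; α₂ = α₁·K2/[H⁺] = 0.07591
α₁ + 2α₂ = 1.0644
DIC = CA / (α₁ + 2α₂) = 2.37 / 1.0644 = 2.23 mmol/kg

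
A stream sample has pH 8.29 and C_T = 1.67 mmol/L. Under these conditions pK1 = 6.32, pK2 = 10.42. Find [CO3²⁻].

[CO3²⁻] = 12.2 μmol/L

α₂ = 1 / (1 + [H⁺]/K2 + [H⁺]²/(K1K2)) = 1 / (1 + 10^+2.13 + 10^+0.16)
   = 1 / (1 + 134.90 + 1.4454) = 1/137.34 = 0.007281
[CO3²⁻] = α₂ × DIC = 0.007281 × 1.67 = 0.0122 mmol/L = 12.2 μmol/L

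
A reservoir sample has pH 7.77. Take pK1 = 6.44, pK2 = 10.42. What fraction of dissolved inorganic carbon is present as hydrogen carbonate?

α₁ = 0.953

α₁ = 1 / (1 + [H⁺]/K1 + K2/[H⁺]) = 1 / (1 + 10^-1.33 + 10^-2.65)
   = 1 / (1 + 0.046774 + 0.0022387) = 1/1.0490 = 0.9533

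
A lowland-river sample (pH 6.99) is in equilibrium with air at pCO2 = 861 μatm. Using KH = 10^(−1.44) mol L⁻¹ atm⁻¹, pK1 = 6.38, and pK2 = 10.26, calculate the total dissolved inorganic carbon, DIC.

DIC = 0.159 mmol/L

[CO2*] = KH · pCO2 = 10^(−1.44) × 861×10^-6 = 3.126×10^-5 mol/L
α₀ = 1/(1 + K1/[H⁺] + K1K2/[H⁺]²) = 1/(1 + 10^+0.61 + 10^-2.66) = 0.1970
DIC = [CO2*]/α₀ = 3.126×10^-5 / 0.1970 = 0.159 mmol/L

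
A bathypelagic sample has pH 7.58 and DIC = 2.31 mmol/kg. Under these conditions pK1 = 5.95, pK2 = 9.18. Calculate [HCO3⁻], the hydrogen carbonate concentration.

[HCO3⁻] = 2.20 mmol/kg

α₁ = 1 / (1 + [H⁺]/K1 + K2/[H⁺]) = 1 / (1 + 10^-1.63 + 10^-1.60)
   = 1 / (1 + 0.023442 + 0.025119) = 1/1.0486 = 0.9537
[HCO3⁻] = α₁ × DIC = 0.9537 × 2.31 = 2.20 mmol/kg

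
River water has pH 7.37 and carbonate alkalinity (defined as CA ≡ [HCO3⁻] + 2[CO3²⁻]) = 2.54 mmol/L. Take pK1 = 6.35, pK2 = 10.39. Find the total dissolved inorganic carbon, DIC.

DIC = 2.78 mmol/L

CA = [HCO3⁻] + 2[CO3²⁻] = (α₁ + 2α₂)·DIC
At pH 7.37: [H⁺]/K1 = 10^-1.02 = 0.095499, K2/[H⁺] = 10^-3.02 = 0.00095499
α₁ = 1/(1 + 0.095499 + 0.00095499) = 1/1.0965 = 0.9120; α₂ = α₁·K2/[H⁺] = 0.0008710
α₁ + 2α₂ = 0.9138
DIC = CA / (α₁ + 2α₂) = 2.54 / 0.9138 = 2.78 mmol/L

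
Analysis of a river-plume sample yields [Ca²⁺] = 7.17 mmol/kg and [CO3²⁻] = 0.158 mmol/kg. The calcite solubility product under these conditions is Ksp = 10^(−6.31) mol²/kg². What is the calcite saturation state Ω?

Ksp = 10^(−6.31) = 4.898×10^-7
Ω = [Ca²⁺][CO3²⁻]/Ksp = (7.17×10^-3)(0.158×10^-3) / 4.898×10^-7 = 2.31

Ω = 2.31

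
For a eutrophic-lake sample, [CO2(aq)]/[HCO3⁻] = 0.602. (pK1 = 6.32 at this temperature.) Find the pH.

From K1 = [H⁺][HCO3⁻]/[CO2(aq)]:  pH = pK1 − log₁₀([CO2(aq)]/[HCO3⁻])
log₁₀(0.602) = -0.220
pH = 6.32 − (-0.220) = 6.54

pH = 6.54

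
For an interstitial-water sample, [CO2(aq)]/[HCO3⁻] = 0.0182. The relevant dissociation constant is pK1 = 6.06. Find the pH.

From K1 = [H⁺][HCO3⁻]/[CO2(aq)]:  pH = pK1 − log₁₀([CO2(aq)]/[HCO3⁻])
log₁₀(0.0182) = -1.740
pH = 6.06 − (-1.740) = 7.80

pH = 7.80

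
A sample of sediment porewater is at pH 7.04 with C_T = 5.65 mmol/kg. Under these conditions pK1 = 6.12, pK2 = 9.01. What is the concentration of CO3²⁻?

α₂ = 1 / (1 + [H⁺]/K2 + [H⁺]²/(K1K2)) = 1 / (1 + 10^+1.97 + 10^+1.05)
   = 1 / (1 + 93.325 + 11.220) = 1/105.55 = 0.009475
[CO3²⁻] = α₂ × DIC = 0.009475 × 5.65 = 0.0535 mmol/kg

[CO3²⁻] = 0.0535 mmol/kg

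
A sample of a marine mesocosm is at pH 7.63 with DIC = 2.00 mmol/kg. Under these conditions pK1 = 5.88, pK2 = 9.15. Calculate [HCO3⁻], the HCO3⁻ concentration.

α₁ = 1 / (1 + [H⁺]/K1 + K2/[H⁺]) = 1 / (1 + 10^-1.75 + 10^-1.52)
   = 1 / (1 + 0.017783 + 0.030200) = 1/1.0480 = 0.9542
[HCO3⁻] = α₁ × DIC = 0.9542 × 2.00 = 1.91 mmol/kg

[HCO3⁻] = 1.91 mmol/kg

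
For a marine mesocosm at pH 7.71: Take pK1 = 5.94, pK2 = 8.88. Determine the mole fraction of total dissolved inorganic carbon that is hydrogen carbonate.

α₁ = 1 / (1 + [H⁺]/K1 + K2/[H⁺]) = 1 / (1 + 10^-1.77 + 10^-1.17)
   = 1 / (1 + 0.016982 + 0.067608) = 1/1.0846 = 0.9220

α₁ = 0.922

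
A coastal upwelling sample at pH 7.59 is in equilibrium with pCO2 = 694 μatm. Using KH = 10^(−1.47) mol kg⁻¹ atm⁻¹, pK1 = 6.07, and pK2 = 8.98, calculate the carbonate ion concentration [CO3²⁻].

[CO3²⁻] = 0.0317 mmol/kg

[CO2*] = KH · pCO2 = 10^(−1.47) × 694×10^-6 = 2.352×10^-5 mol/kg
α₀ = 1/(1 + K1/[H⁺] + K1K2/[H⁺]²) = 1/(1 + 10^+1.52 + 10^+0.13) = 0.02820
DIC = [CO2*]/α₀ = 2.352×10^-5 / 0.02820 = 0.8339 mmol/kg
[CO3²⁻] = α₂·DIC; α₂ = 0.03804, so [CO3²⁻] = 0.03804 × 0.8339 = 0.0317 mmol/kg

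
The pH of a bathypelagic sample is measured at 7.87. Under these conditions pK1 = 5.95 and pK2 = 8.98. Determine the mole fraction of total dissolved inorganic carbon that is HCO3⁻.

α₁ = 0.918

α₁ = 1 / (1 + [H⁺]/K1 + K2/[H⁺]) = 1 / (1 + 10^-1.92 + 10^-1.11)
   = 1 / (1 + 0.012023 + 0.077625) = 1/1.0896 = 0.9177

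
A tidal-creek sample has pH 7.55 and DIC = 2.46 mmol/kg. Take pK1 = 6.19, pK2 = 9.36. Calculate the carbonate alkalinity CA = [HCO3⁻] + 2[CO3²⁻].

CA = 2.39 mmol/kg

CA = [HCO3⁻] + 2[CO3²⁻] = (α₁ + 2α₂)·DIC
At pH 7.55: [H⁺]/K1 = 10^-1.36 = 0.043652, K2/[H⁺] = 10^-1.81 = 0.015488
α₁ = 1/(1 + 0.043652 + 0.015488) = 1/1.0591 = 0.9442; α₂ = α₁·K2/[H⁺] = 0.01462
α₁ + 2α₂ = 0.9734
CA = 0.9734 × 2.46 = 2.39 mmol/kg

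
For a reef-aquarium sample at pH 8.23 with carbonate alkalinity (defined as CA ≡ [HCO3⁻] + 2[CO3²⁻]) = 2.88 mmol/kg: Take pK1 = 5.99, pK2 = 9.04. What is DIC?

CA = [HCO3⁻] + 2[CO3²⁻] = (α₁ + 2α₂)·DIC
At pH 8.23: [H⁺]/K1 = 10^-2.24 = 0.0057544, K2/[H⁺] = 10^-0.81 = 0.15488
α₁ = 1/(1 + 0.0057544 + 0.15488) = 1/1.1606 = 0.8616; α₂ = α₁·K2/[H⁺] = 0.1334
α₁ + 2α₂ = 1.1285
DIC = CA / (α₁ + 2α₂) = 2.88 / 1.1285 = 2.55 mmol/kg

DIC = 2.55 mmol/kg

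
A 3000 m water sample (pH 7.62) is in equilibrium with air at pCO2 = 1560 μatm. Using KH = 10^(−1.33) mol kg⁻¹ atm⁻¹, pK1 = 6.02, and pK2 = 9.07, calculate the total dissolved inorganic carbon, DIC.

DIC = 3.08 mmol/kg

[CO2*] = KH · pCO2 = 10^(−1.33) × 1560×10^-6 = 7.297×10^-5 mol/kg
α₀ = 1/(1 + K1/[H⁺] + K1K2/[H⁺]²) = 1/(1 + 10^+1.60 + 10^+0.15) = 0.02368
DIC = [CO2*]/α₀ = 7.297×10^-5 / 0.02368 = 3.08 mmol/kg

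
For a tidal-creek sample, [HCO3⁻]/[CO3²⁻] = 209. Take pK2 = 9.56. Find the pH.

pH = 7.24

From K2 = [H⁺][CO3²⁻]/[HCO3⁻]:  pH = pK2 − log₁₀([HCO3⁻]/[CO3²⁻])
log₁₀(209) = +2.320
pH = 9.56 − (+2.320) = 7.24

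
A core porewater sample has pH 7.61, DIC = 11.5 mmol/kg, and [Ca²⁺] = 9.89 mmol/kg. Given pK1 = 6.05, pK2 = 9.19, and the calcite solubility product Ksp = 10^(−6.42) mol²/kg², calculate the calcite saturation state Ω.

α₂ = 1 / (1 + [H⁺]/K2 + [H⁺]²/(K1K2)) = 1 / (1 + 10^+1.58 + 10^+0.02)
   = 1 / (1 + 38.019 + 1.0471) = 1/40.066 = 0.02496
[CO3²⁻] = α₂ × DIC = 0.02496 × 11.5 = 0.2870 mmol/kg
Ksp = 10^(−6.42) = 3.802×10^-7
Ω = [Ca²⁺][CO3²⁻]/Ksp = (9.89×10^-3)(2.870×10^-4) / 3.802×10^-7 = 7.47

Ω = 7.47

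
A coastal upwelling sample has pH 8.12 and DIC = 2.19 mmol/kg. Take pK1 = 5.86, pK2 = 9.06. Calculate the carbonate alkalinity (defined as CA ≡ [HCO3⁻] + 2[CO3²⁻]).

CA = 2.40 mmol/kg

CA = [HCO3⁻] + 2[CO3²⁻] = (α₁ + 2α₂)·DIC
At pH 8.12: [H⁺]/K1 = 10^-2.26 = 0.0054954, K2/[H⁺] = 10^-0.94 = 0.11482
α₁ = 1/(1 + 0.0054954 + 0.11482) = 1/1.1203 = 0.8926; α₂ = α₁·K2/[H⁺] = 0.1025
α₁ + 2α₂ = 1.0976
CA = 1.0976 × 2.19 = 2.40 mmol/kg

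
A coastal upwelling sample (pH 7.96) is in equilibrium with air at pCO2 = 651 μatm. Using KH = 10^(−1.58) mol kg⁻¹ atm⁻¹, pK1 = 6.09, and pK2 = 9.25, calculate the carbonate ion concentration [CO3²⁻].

[CO2*] = KH · pCO2 = 10^(−1.58) × 651×10^-6 = 1.712×10^-5 mol/kg
α₀ = 1/(1 + K1/[H⁺] + K1K2/[H⁺]²) = 1/(1 + 10^+1.87 + 10^+0.58) = 0.01267
DIC = [CO2*]/α₀ = 1.712×10^-5 / 0.01267 = 1.352 mmol/kg
[CO3²⁻] = α₂·DIC; α₂ = 0.04817, so [CO3²⁻] = 0.04817 × 1.352 = 0.0651 mmol/kg

[CO3²⁻] = 0.0651 mmol/kg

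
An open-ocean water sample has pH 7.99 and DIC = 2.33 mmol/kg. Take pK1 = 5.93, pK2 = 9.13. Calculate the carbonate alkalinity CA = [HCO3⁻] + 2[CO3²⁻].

CA = 2.47 mmol/kg

CA = [HCO3⁻] + 2[CO3²⁻] = (α₁ + 2α₂)·DIC
At pH 7.99: [H⁺]/K1 = 10^-2.06 = 0.0087096, K2/[H⁺] = 10^-1.14 = 0.072444
α₁ = 1/(1 + 0.0087096 + 0.072444) = 1/1.0812 = 0.9249; α₂ = α₁·K2/[H⁺] = 0.06701
α₁ + 2α₂ = 1.0589
CA = 1.0589 × 2.33 = 2.47 mmol/kg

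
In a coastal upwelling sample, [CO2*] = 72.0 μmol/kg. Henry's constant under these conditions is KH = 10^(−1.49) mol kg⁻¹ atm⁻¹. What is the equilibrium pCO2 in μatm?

KH = 10^(−1.49) = 3.236×10^-2 mol kg⁻¹ atm⁻¹
pCO2 = [CO2*]/KH = 72.0×10^-6 / 3.236×10^-2 = 2.23×10^-3 atm = 2230 μatm

pCO2 = 2230 μatm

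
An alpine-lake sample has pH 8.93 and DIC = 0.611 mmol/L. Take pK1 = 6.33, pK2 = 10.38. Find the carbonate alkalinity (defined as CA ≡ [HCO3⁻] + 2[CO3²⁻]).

CA = 0.630 mmol/L

CA = [HCO3⁻] + 2[CO3²⁻] = (α₁ + 2α₂)·DIC
At pH 8.93: [H⁺]/K1 = 10^-2.60 = 0.0025119, K2/[H⁺] = 10^-1.45 = 0.035481
α₁ = 1/(1 + 0.0025119 + 0.035481) = 1/1.0380 = 0.9634; α₂ = α₁·K2/[H⁺] = 0.03418
α₁ + 2α₂ = 1.0318
CA = 1.0318 × 0.611 = 0.630 mmol/L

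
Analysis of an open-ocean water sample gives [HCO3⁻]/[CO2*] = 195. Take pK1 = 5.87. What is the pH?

From K1 = [H⁺][HCO3⁻]/[CO2*]:  pH = pK1 + log₁₀([HCO3⁻]/[CO2*])
log₁₀(195) = +2.290
pH = 5.87 + (+2.290) = 8.16

pH = 8.16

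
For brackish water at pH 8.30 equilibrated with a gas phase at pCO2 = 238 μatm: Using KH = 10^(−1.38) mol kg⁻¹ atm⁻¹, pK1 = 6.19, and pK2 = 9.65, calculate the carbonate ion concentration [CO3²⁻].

[CO3²⁻] = 0.0571 mmol/kg

[CO2*] = KH · pCO2 = 10^(−1.38) × 238×10^-6 = 9.921×10^-6 mol/kg
α₀ = 1/(1 + K1/[H⁺] + K1K2/[H⁺]²) = 1/(1 + 10^+2.11 + 10^+0.76) = 0.007376
DIC = [CO2*]/α₀ = 9.921×10^-6 / 0.007376 = 1.345 mmol/kg
[CO3²⁻] = α₂·DIC; α₂ = 0.04244, so [CO3²⁻] = 0.04244 × 1.345 = 0.0571 mmol/kg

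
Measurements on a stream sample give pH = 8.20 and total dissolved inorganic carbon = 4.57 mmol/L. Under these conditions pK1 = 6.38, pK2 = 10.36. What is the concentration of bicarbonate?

[HCO3⁻] = 4.47 mmol/L

α₁ = 1 / (1 + [H⁺]/K1 + K2/[H⁺]) = 1 / (1 + 10^-1.82 + 10^-2.16)
   = 1 / (1 + 0.015136 + 0.0069183) = 1/1.0221 = 0.9784
[HCO3⁻] = α₁ × DIC = 0.9784 × 4.57 = 4.47 mmol/L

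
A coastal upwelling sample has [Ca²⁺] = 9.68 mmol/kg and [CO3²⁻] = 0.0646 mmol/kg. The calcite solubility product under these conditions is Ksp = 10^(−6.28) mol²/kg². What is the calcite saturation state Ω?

Ksp = 10^(−6.28) = 5.248×10^-7
Ω = [Ca²⁺][CO3²⁻]/Ksp = (9.68×10^-3)(0.0646×10^-3) / 5.248×10^-7 = 1.19

Ω = 1.19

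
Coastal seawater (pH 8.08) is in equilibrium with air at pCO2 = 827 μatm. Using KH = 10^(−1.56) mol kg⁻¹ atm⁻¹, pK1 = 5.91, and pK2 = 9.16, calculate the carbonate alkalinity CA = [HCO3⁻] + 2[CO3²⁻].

[CO2*] = KH · pCO2 = 10^(−1.56) × 827×10^-6 = 2.278×10^-5 mol/kg
α₀ = 1/(1 + K1/[H⁺] + K1K2/[H⁺]²) = 1/(1 + 10^+2.17 + 10^+1.09) = 0.006203
DIC = [CO2*]/α₀ = 2.278×10^-5 / 0.006203 = 3.672 mmol/kg
CA = (α₁ + 2α₂)·DIC = (0.9175 + 2×0.07631) × 3.672 = 3.93 mmol/kg

CA = 3.93 mmol/kg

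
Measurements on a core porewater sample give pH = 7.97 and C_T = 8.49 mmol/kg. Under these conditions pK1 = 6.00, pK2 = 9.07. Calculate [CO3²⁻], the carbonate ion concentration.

α₂ = 1 / (1 + [H⁺]/K2 + [H⁺]²/(K1K2)) = 1 / (1 + 10^+1.10 + 10^-0.87)
   = 1 / (1 + 12.589 + 0.13490) = 1/13.724 = 0.07286
[CO3²⁻] = α₂ × DIC = 0.07286 × 8.49 = 0.619 mmol/kg

[CO3²⁻] = 0.619 mmol/kg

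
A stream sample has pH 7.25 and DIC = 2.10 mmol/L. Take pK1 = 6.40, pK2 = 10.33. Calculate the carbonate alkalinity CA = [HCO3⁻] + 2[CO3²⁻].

CA = 1.84 mmol/L

CA = [HCO3⁻] + 2[CO3²⁻] = (α₁ + 2α₂)·DIC
At pH 7.25: [H⁺]/K1 = 10^-0.85 = 0.14125, K2/[H⁺] = 10^-3.08 = 0.00083176
α₁ = 1/(1 + 0.14125 + 0.00083176) = 1/1.1421 = 0.8756; α₂ = α₁·K2/[H⁺] = 0.0007283
α₁ + 2α₂ = 0.8770
CA = 0.8770 × 2.10 = 1.84 mmol/L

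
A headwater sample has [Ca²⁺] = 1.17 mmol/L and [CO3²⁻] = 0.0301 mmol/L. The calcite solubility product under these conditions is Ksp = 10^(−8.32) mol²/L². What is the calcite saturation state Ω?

Ω = 7.36

Ksp = 10^(−8.32) = 4.786×10^-9
Ω = [Ca²⁺][CO3²⁻]/Ksp = (1.17×10^-3)(0.0301×10^-3) / 4.786×10^-9 = 7.36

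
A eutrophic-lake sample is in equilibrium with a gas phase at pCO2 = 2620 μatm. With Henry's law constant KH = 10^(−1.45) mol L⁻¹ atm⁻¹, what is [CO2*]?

[CO2*] = 93.0 μmol/L

KH = 10^(−1.45) = 3.548×10^-2 mol L⁻¹ atm⁻¹
[CO2*] = KH · pCO2 = 3.548×10^-2 × 2620×10^-6 atm = 9.30×10^-5 mol/L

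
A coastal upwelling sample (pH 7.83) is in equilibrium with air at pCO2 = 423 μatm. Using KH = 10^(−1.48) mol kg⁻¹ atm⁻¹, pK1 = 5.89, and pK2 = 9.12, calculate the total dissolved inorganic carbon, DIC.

DIC = 1.30 mmol/kg

[CO2*] = KH · pCO2 = 10^(−1.48) × 423×10^-6 = 1.401×10^-5 mol/kg
α₀ = 1/(1 + K1/[H⁺] + K1K2/[H⁺]²) = 1/(1 + 10^+1.94 + 10^+0.65) = 0.01080
DIC = [CO2*]/α₀ = 1.401×10^-5 / 0.01080 = 1.30 mmol/kg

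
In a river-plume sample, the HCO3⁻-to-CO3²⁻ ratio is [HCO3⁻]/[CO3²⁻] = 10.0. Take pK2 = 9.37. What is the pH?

pH = 8.37

From K2 = [H⁺][CO3²⁻]/[HCO3⁻]:  pH = pK2 − log₁₀([HCO3⁻]/[CO3²⁻])
log₁₀(10.0) = +1.000
pH = 9.37 − (+1.000) = 8.37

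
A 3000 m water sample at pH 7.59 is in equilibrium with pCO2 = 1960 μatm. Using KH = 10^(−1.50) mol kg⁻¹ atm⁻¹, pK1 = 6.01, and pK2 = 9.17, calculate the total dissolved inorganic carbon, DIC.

[CO2*] = KH · pCO2 = 10^(−1.50) × 1960×10^-6 = 6.198×10^-5 mol/kg
α₀ = 1/(1 + K1/[H⁺] + K1K2/[H⁺]²) = 1/(1 + 10^+1.58 + 10^+0.00) = 0.02499
DIC = [CO2*]/α₀ = 6.198×10^-5 / 0.02499 = 2.48 mmol/kg

DIC = 2.48 mmol/kg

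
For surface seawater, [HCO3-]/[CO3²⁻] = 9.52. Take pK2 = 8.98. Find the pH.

pH = 8.00

From K2 = [H⁺][CO3²⁻]/[HCO3-]:  pH = pK2 − log₁₀([HCO3-]/[CO3²⁻])
log₁₀(9.52) = +0.979
pH = 8.98 − (+0.979) = 8.00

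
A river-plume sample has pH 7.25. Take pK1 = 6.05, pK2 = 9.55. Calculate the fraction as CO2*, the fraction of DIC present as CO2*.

α₀ = 0.0591

α₀ = 1 / (1 + K1/[H⁺] + K1K2/[H⁺]²) = 1 / (1 + 10^+1.20 + 10^-1.10)
   = 1 / (1 + 15.849 + 0.079433) = 1/16.928 = 0.05907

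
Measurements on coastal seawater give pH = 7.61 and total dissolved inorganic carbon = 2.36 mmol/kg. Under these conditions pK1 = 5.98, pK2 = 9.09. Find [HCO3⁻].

[HCO3⁻] = 2.23 mmol/kg

α₁ = 1 / (1 + [H⁺]/K1 + K2/[H⁺]) = 1 / (1 + 10^-1.63 + 10^-1.48)
   = 1 / (1 + 0.023442 + 0.033113) = 1/1.0566 = 0.9465
[HCO3⁻] = α₁ × DIC = 0.9465 × 2.36 = 2.23 mmol/kg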